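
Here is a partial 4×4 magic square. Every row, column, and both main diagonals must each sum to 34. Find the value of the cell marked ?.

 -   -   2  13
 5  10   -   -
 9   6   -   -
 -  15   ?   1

Column 2 must total 34; the given cells sum to 31, so (1,2) = 3.
Using row 1: 3 + 2 + 13 + ? → (1,1) = 34 − 18 = 16.
Column 1: 16 + 5 + 9 + ? = 34, so (4,1) = 4.
From main diagonal, 34 − (16 + 10 + 1) gives (3,3) = 7.
Using anti-diagonal: 13 + 6 + 4 + ? → (2,3) = 34 − 23 = 11.
Row 2 must total 34; the given cells sum to 26, so (2,4) = 8.
Using row 3: 9 + 6 + 7 + ? → (3,4) = 34 − 22 = 12.
Using row 4: 4 + 15 + 1 + ? → (4,3) = 34 − 20 = 14.

14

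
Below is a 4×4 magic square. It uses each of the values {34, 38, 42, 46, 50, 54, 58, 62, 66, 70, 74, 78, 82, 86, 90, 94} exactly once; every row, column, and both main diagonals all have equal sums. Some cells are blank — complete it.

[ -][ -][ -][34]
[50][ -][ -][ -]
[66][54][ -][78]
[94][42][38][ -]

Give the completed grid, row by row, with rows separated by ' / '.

The 16 entries sum to 1024, so each line sums to 1024/4 = 256.
Row 3 must total 256; the given cells sum to 198, so (3,3) = 58.
Row 4 must total 256; the given cells sum to 174, so (4,4) = 82.
Column 1 needs 256; the known cells sum to 210, so (1,1) = 46.
Column 4 needs 256; the known cells sum to 194, so (2,4) = 62.
Main diagonal: 46 + 58 + 82 + ? = 256, so (2,2) = 70.
Using anti-diagonal: 34 + 54 + 94 + ? → (2,3) = 256 − 182 = 74.
Using column 2: 70 + 54 + 42 + ? → (1,2) = 256 − 166 = 90.
Column 3 needs 256; the known cells sum to 170, so (1,3) = 86.

46 90 86 34 / 50 70 74 62 / 66 54 58 78 / 94 42 38 82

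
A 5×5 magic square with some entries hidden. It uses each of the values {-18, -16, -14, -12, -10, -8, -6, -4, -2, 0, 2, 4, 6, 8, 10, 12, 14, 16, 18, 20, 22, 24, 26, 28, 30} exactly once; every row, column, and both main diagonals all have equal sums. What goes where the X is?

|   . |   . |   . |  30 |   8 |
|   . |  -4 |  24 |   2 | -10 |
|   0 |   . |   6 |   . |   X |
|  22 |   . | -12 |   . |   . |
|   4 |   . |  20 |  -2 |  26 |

The 25 entries sum to 150, so each line sums to 150/5 = 30.
From row 2, 30 − (-4 + 24 + 2 + (-10)) gives (2,1) = 18.
The remaining cell in row 5 is (5,2) = 30 − 48 = -18.
From column 1, 30 − (18 + 0 + 22 + 4) gives (1,1) = -14.
The remaining cell in column 3 is (1,3) = 30 − 38 = -8.
Main diagonal: -14 + (-4) + 6 + 26 + ? = 30, so (4,4) = 16.
Anti-diagonal needs 30; the known cells sum to 20, so (4,2) = 10.
From row 1, 30 − (-14 + (-8) + 30 + 8) gives (1,2) = 14.
From row 4, 30 − (22 + 10 + (-12) + 16) gives (4,5) = -6.
Column 2: 14 + (-4) + 10 + (-18) + ? = 30, so (3,2) = 28.
From column 4, 30 − (30 + 2 + 16 + (-2)) gives (3,4) = -16.
Column 5: 8 + (-10) + (-6) + 26 + ? = 30, so (3,5) = 12.

12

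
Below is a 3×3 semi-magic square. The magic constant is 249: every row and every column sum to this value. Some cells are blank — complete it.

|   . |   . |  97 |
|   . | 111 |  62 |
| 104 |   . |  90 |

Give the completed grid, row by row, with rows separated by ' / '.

From row 2, 249 − (111 + 62) gives (2,1) = 76.
From row 3, 249 − (104 + 90) gives (3,2) = 55.
Column 1 needs 249; the known cells sum to 180, so (1,1) = 69.
Column 2: 111 + 55 + ? = 249, so (1,2) = 83.

69 83 97 / 76 111 62 / 104 55 90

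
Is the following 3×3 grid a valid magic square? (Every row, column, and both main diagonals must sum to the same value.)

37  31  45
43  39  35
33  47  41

No — row 2 sums to 117 but column 1 sums to 113.

Row 1: 37 + 31 + 45 = 113.
Row 2: 43 + 39 + 35 = 117.
Row 3: 33 + 47 + 41 = 121.
Column 1: 37 + 43 + 33 = 113.
Column 2: 31 + 39 + 47 = 117.
Column 3: 45 + 35 + 41 = 121.
Main diagonal: 37 + 39 + 41 = 117.
Anti-diagonal: 45 + 39 + 33 = 117.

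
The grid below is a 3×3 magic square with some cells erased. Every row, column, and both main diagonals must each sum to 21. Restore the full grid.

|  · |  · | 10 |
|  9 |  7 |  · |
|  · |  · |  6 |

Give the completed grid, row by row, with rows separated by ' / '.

8 3 10 / 9 7 5 / 4 11 6

Using row 2: 9 + 7 + ? → (2,3) = 21 − 16 = 5.
Main diagonal must total 21; the given cells sum to 13, so (1,1) = 8.
From anti-diagonal, 21 − (10 + 7) gives (3,1) = 4.
Row 1 needs 21; the known cells sum to 18, so (1,2) = 3.
The remaining cell in row 3 is (3,2) = 21 − 10 = 11.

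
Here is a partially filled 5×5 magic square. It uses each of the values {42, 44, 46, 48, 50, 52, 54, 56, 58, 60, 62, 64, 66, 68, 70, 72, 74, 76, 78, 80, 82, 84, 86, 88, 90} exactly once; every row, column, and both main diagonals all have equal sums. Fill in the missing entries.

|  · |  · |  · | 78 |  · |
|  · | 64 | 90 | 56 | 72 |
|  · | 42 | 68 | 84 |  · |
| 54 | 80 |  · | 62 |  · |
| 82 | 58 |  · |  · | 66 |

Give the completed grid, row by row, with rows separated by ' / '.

70 86 52 78 44 / 48 64 90 56 72 / 76 42 68 84 60 / 54 80 46 62 88 / 82 58 74 50 66

The 25 entries sum to 1650, so each line sums to 1650/5 = 330.
Row 2 must total 330; the given cells sum to 282, so (2,1) = 48.
Using column 2: 64 + 42 + 80 + 58 + ? → (1,2) = 330 − 244 = 86.
The remaining cell in column 4 is (5,4) = 330 − 280 = 50.
Main diagonal must total 330; the given cells sum to 260, so (1,1) = 70.
Anti-diagonal needs 330; the known cells sum to 286, so (1,5) = 44.
Row 1 must total 330; the given cells sum to 278, so (1,3) = 52.
Row 5 needs 330; the known cells sum to 256, so (5,3) = 74.
Using column 1: 70 + 48 + 54 + 82 + ? → (3,1) = 330 − 254 = 76.
Using column 3: 52 + 90 + 68 + 74 + ? → (4,3) = 330 − 284 = 46.
Row 3 needs 330; the known cells sum to 270, so (3,5) = 60.
From row 4, 330 − (54 + 80 + 46 + 62) gives (4,5) = 88.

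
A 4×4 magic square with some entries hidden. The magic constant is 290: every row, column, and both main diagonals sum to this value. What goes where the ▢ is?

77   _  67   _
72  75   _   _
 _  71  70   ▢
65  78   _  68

Row 4: 65 + 78 + 68 + ? = 290, so (4,3) = 79.
From column 1, 290 − (77 + 72 + 65) gives (3,1) = 76.
From column 2, 290 − (75 + 71 + 78) gives (1,2) = 66.
The remaining cell in column 3 is (2,3) = 290 − 216 = 74.
From anti-diagonal, 290 − (74 + 71 + 65) gives (1,4) = 80.
Row 2: 72 + 75 + 74 + ? = 290, so (2,4) = 69.
Row 3: 76 + 71 + 70 + ? = 290, so (3,4) = 73.

73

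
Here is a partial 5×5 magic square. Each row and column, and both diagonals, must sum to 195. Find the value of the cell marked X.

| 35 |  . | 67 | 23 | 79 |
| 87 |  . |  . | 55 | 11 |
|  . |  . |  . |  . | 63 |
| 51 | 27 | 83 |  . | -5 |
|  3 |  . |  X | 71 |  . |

15

The remaining cell in row 1 is (1,2) = 195 − 204 = -9.
From row 4, 195 − (51 + 27 + 83 + (-5)) gives (4,4) = 39.
Column 1 must total 195; the given cells sum to 176, so (3,1) = 19.
Using column 4: 23 + 55 + 39 + 71 + ? → (3,4) = 195 − 188 = 7.
Column 5: 79 + 11 + 63 + (-5) + ? = 195, so (5,5) = 47.
Anti-diagonal needs 195; the known cells sum to 164, so (3,3) = 31.
Row 3: 19 + 31 + 7 + 63 + ? = 195, so (3,2) = 75.
From main diagonal, 195 − (35 + 31 + 39 + 47) gives (2,2) = 43.
From row 2, 195 − (87 + 43 + 55 + 11) gives (2,3) = -1.
Using column 2: -9 + 43 + 75 + 27 + ? → (5,2) = 195 − 136 = 59.
Using column 3: 67 + (-1) + 31 + 83 + ? → (5,3) = 195 − 180 = 15.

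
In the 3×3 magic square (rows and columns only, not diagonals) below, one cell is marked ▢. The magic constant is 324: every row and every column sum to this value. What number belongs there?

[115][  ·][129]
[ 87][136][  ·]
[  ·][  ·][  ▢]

From row 1, 324 − (115 + 129) gives (1,2) = 80.
Row 2: 87 + 136 + ? = 324, so (2,3) = 101.
Column 1: 115 + 87 + ? = 324, so (3,1) = 122.
Column 2 must total 324; the given cells sum to 216, so (3,2) = 108.
Using column 3: 129 + 101 + ? → (3,3) = 324 − 230 = 94.

94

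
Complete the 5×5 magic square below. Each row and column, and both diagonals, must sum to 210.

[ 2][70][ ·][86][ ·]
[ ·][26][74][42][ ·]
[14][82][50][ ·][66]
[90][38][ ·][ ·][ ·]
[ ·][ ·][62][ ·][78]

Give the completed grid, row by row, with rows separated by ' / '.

Row 3 needs 210; the known cells sum to 212, so (3,4) = -2.
From column 2, 210 − (70 + 26 + 82 + 38) gives (5,2) = -6.
The remaining cell in main diagonal is (4,4) = 210 − 156 = 54.
Column 4: 86 + 42 + (-2) + 54 + ? = 210, so (5,4) = 30.
Row 5: -6 + 62 + 30 + 78 + ? = 210, so (5,1) = 46.
Column 1: 2 + 14 + 90 + 46 + ? = 210, so (2,1) = 58.
Anti-diagonal needs 210; the known cells sum to 176, so (1,5) = 34.
Using row 1: 2 + 70 + 86 + 34 + ? → (1,3) = 210 − 192 = 18.
Row 2 must total 210; the given cells sum to 200, so (2,5) = 10.
From column 3, 210 − (18 + 74 + 50 + 62) gives (4,3) = 6.
Using column 5: 34 + 10 + 66 + 78 + ? → (4,5) = 210 − 188 = 22.

2 70 18 86 34 / 58 26 74 42 10 / 14 82 50 -2 66 / 90 38 6 54 22 / 46 -6 62 30 78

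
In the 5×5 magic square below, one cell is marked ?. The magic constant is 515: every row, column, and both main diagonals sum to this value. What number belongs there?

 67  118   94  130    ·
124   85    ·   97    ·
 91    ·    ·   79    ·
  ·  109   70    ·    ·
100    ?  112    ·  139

Row 1 needs 515; the known cells sum to 409, so (1,5) = 106.
The remaining cell in column 1 is (4,1) = 515 − 382 = 133.
From anti-diagonal, 515 − (106 + 97 + 109 + 100) gives (3,3) = 103.
The remaining cell in column 3 is (2,3) = 515 − 379 = 136.
Main diagonal needs 515; the known cells sum to 394, so (4,4) = 121.
Row 2 must total 515; the given cells sum to 442, so (2,5) = 73.
Row 4 must total 515; the given cells sum to 433, so (4,5) = 82.
Column 4 must total 515; the given cells sum to 427, so (5,4) = 88.
Column 5 needs 515; the known cells sum to 400, so (3,5) = 115.
Row 3: 91 + 103 + 79 + 115 + ? = 515, so (3,2) = 127.
Row 5 must total 515; the given cells sum to 439, so (5,2) = 76.

76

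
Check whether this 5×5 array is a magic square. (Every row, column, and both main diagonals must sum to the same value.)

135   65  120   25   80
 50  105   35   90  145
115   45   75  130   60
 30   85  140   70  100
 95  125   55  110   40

Row 1: 135 + 65 + 120 + 25 + 80 = 425.
Row 2: 50 + 105 + 35 + 90 + 145 = 425.
Row 3: 115 + 45 + 75 + 130 + 60 = 425.
Row 4: 30 + 85 + 140 + 70 + 100 = 425.
Row 5: 95 + 125 + 55 + 110 + 40 = 425.
Column 1: 135 + 50 + 115 + 30 + 95 = 425.
Column 2: 65 + 105 + 45 + 85 + 125 = 425.
Column 3: 120 + 35 + 75 + 140 + 55 = 425.
Column 4: 25 + 90 + 130 + 70 + 110 = 425.
Column 5: 80 + 145 + 60 + 100 + 40 = 425.
Main diagonal: 135 + 105 + 75 + 70 + 40 = 425.
Anti-diagonal: 80 + 90 + 75 + 85 + 95 = 425.
All lines sum to 425.

Yes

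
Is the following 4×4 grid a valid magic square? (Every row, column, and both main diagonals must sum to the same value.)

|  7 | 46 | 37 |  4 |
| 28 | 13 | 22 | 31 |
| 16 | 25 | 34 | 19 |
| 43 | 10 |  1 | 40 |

Row 1: 7 + 46 + 37 + 4 = 94.
Row 2: 28 + 13 + 22 + 31 = 94.
Row 3: 16 + 25 + 34 + 19 = 94.
Row 4: 43 + 10 + 1 + 40 = 94.
Column 1: 7 + 28 + 16 + 43 = 94.
Column 2: 46 + 13 + 25 + 10 = 94.
Column 3: 37 + 22 + 34 + 1 = 94.
Column 4: 4 + 31 + 19 + 40 = 94.
Main diagonal: 7 + 13 + 34 + 40 = 94.
Anti-diagonal: 4 + 22 + 25 + 43 = 94.
All lines sum to 94.

Yes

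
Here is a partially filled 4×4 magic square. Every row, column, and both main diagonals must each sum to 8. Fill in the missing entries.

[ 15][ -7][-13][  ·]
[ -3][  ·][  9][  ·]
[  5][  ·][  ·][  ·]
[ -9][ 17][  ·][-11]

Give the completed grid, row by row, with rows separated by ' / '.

15 -7 -13 13 / -3 3 9 -1 / 5 -5 1 7 / -9 17 11 -11

Using row 1: 15 + (-7) + (-13) + ? → (1,4) = 8 − (-5) = 13.
Using row 4: -9 + 17 + (-11) + ? → (4,3) = 8 − (-3) = 11.
Column 3: -13 + 9 + 11 + ? = 8, so (3,3) = 1.
Main diagonal needs 8; the known cells sum to 5, so (2,2) = 3.
From anti-diagonal, 8 − (13 + 9 + (-9)) gives (3,2) = -5.
Row 2 must total 8; the given cells sum to 9, so (2,4) = -1.
Row 3: 5 + (-5) + 1 + ? = 8, so (3,4) = 7.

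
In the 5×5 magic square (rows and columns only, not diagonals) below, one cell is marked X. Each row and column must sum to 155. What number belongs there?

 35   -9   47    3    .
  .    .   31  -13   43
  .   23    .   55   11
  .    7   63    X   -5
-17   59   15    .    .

39

The remaining cell in row 1 is (1,5) = 155 − 76 = 79.
From column 2, 155 − (-9 + 23 + 7 + 59) gives (2,2) = 75.
Column 3 must total 155; the given cells sum to 156, so (3,3) = -1.
Using column 5: 79 + 43 + 11 + (-5) + ? → (5,5) = 155 − 128 = 27.
Using row 2: 75 + 31 + (-13) + 43 + ? → (2,1) = 155 − 136 = 19.
The remaining cell in row 3 is (3,1) = 155 − 88 = 67.
The remaining cell in row 5 is (5,4) = 155 − 84 = 71.
Column 1 needs 155; the known cells sum to 104, so (4,1) = 51.
Column 4: 3 + (-13) + 55 + 71 + ? = 155, so (4,4) = 39.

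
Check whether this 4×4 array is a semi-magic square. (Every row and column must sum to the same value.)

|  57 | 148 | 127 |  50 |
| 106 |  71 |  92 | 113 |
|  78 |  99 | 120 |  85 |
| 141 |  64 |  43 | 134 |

Yes

Row 1: 57 + 148 + 127 + 50 = 382.
Row 2: 106 + 71 + 92 + 113 = 382.
Row 3: 78 + 99 + 120 + 85 = 382.
Row 4: 141 + 64 + 43 + 134 = 382.
Column 1: 57 + 106 + 78 + 141 = 382.
Column 2: 148 + 71 + 99 + 64 = 382.
Column 3: 127 + 92 + 120 + 43 = 382.
Column 4: 50 + 113 + 85 + 134 = 382.
All lines sum to 382.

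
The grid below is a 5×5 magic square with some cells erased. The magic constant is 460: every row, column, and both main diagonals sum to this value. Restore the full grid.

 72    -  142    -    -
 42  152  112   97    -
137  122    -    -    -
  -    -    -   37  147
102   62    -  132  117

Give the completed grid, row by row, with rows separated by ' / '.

Row 2 must total 460; the given cells sum to 403, so (2,5) = 57.
Row 5: 102 + 62 + 132 + 117 + ? = 460, so (5,3) = 47.
Column 1 must total 460; the given cells sum to 353, so (4,1) = 107.
Main diagonal needs 460; the known cells sum to 378, so (3,3) = 82.
From column 3, 460 − (142 + 112 + 82 + 47) gives (4,3) = 77.
Using row 4: 107 + 77 + 37 + 147 + ? → (4,2) = 460 − 368 = 92.
Column 2: 152 + 122 + 92 + 62 + ? = 460, so (1,2) = 32.
Anti-diagonal needs 460; the known cells sum to 373, so (1,5) = 87.
The remaining cell in row 1 is (1,4) = 460 − 333 = 127.
Column 4: 127 + 97 + 37 + 132 + ? = 460, so (3,4) = 67.
Column 5 must total 460; the given cells sum to 408, so (3,5) = 52.

72 32 142 127 87 / 42 152 112 97 57 / 137 122 82 67 52 / 107 92 77 37 147 / 102 62 47 132 117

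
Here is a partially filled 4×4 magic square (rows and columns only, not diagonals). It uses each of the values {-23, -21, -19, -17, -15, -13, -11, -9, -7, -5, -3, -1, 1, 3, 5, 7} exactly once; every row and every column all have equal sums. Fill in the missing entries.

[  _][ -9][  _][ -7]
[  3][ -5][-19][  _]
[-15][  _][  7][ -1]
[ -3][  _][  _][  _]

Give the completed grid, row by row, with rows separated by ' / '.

The 16 entries sum to -128, so each line sums to -128/4 = -32.
The remaining cell in row 2 is (2,4) = -32 − (-21) = -11.
Using row 3: -15 + 7 + (-1) + ? → (3,2) = -32 − (-9) = -23.
Column 1 needs -32; the known cells sum to -15, so (1,1) = -17.
Column 2 must total -32; the given cells sum to -37, so (4,2) = 5.
From column 4, -32 − (-7 + (-11) + (-1)) gives (4,4) = -13.
Row 1: -17 + (-9) + (-7) + ? = -32, so (1,3) = 1.
Row 4 must total -32; the given cells sum to -11, so (4,3) = -21.

-17 -9 1 -7 / 3 -5 -19 -11 / -15 -23 7 -1 / -3 5 -21 -13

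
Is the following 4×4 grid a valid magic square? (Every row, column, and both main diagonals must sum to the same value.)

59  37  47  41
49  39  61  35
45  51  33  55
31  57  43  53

Yes

Row 1: 59 + 37 + 47 + 41 = 184.
Row 2: 49 + 39 + 61 + 35 = 184.
Row 3: 45 + 51 + 33 + 55 = 184.
Row 4: 31 + 57 + 43 + 53 = 184.
Column 1: 59 + 49 + 45 + 31 = 184.
Column 2: 37 + 39 + 51 + 57 = 184.
Column 3: 47 + 61 + 33 + 43 = 184.
Column 4: 41 + 35 + 55 + 53 = 184.
Main diagonal: 59 + 39 + 33 + 53 = 184.
Anti-diagonal: 41 + 61 + 51 + 31 = 184.
All lines sum to 184.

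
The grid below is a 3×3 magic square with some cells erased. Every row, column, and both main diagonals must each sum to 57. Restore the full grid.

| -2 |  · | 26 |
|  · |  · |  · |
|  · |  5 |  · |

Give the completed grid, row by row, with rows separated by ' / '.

The remaining cell in row 1 is (1,2) = 57 − 24 = 33.
Column 2 must total 57; the given cells sum to 38, so (2,2) = 19.
From main diagonal, 57 − (-2 + 19) gives (3,3) = 40.
The remaining cell in anti-diagonal is (3,1) = 57 − 45 = 12.
Column 1 must total 57; the given cells sum to 10, so (2,1) = 47.
Column 3: 26 + 40 + ? = 57, so (2,3) = -9.

-2 33 26 / 47 19 -9 / 12 5 40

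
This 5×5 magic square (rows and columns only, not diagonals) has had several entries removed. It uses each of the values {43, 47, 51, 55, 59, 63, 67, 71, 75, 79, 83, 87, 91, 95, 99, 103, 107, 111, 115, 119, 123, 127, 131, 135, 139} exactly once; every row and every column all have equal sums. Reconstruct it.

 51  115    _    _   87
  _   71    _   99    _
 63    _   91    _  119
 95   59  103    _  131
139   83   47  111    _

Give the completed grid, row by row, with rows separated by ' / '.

51 115 79 123 87 / 107 71 135 99 43 / 63 127 91 55 119 / 95 59 103 67 131 / 139 83 47 111 75

The 25 entries sum to 2275, so each line sums to 2275/5 = 455.
From row 4, 455 − (95 + 59 + 103 + 131) gives (4,4) = 67.
Using row 5: 139 + 83 + 47 + 111 + ? → (5,5) = 455 − 380 = 75.
Using column 1: 51 + 63 + 95 + 139 + ? → (2,1) = 455 − 348 = 107.
Column 2 must total 455; the given cells sum to 328, so (3,2) = 127.
Column 5: 87 + 119 + 131 + 75 + ? = 455, so (2,5) = 43.
Row 2 must total 455; the given cells sum to 320, so (2,3) = 135.
Row 3 must total 455; the given cells sum to 400, so (3,4) = 55.
The remaining cell in column 3 is (1,3) = 455 − 376 = 79.
From column 4, 455 − (99 + 55 + 67 + 111) gives (1,4) = 123.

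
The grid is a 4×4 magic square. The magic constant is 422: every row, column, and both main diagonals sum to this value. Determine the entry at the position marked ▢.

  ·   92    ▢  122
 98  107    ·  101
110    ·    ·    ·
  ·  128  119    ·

From row 2, 422 − (98 + 107 + 101) gives (2,3) = 116.
From column 2, 422 − (92 + 107 + 128) gives (3,2) = 95.
Using anti-diagonal: 122 + 116 + 95 + ? → (4,1) = 422 − 333 = 89.
Row 4 needs 422; the known cells sum to 336, so (4,4) = 86.
Using column 1: 98 + 110 + 89 + ? → (1,1) = 422 − 297 = 125.
Using column 4: 122 + 101 + 86 + ? → (3,4) = 422 − 309 = 113.
Main diagonal must total 422; the given cells sum to 318, so (3,3) = 104.
Using row 1: 125 + 92 + 122 + ? → (1,3) = 422 − 339 = 83.

83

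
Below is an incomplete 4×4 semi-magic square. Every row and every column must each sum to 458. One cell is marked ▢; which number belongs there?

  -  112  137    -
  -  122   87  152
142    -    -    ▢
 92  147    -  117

107

The remaining cell in row 2 is (2,1) = 458 − 361 = 97.
Row 4 must total 458; the given cells sum to 356, so (4,3) = 102.
From column 1, 458 − (97 + 142 + 92) gives (1,1) = 127.
Using column 2: 112 + 122 + 147 + ? → (3,2) = 458 − 381 = 77.
From column 3, 458 − (137 + 87 + 102) gives (3,3) = 132.
The remaining cell in row 1 is (1,4) = 458 − 376 = 82.
Row 3 needs 458; the known cells sum to 351, so (3,4) = 107.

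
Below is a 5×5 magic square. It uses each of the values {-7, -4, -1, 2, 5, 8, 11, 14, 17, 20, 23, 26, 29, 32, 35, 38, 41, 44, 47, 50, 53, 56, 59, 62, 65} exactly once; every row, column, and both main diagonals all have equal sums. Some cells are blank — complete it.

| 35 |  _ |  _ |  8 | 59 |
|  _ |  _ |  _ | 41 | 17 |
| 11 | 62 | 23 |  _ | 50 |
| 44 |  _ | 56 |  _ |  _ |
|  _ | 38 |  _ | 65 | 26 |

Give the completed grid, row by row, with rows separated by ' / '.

The 25 entries sum to 725, so each line sums to 725/5 = 145.
Using row 3: 11 + 62 + 23 + 50 + ? → (3,4) = 145 − 146 = -1.
From column 4, 145 − (8 + 41 + (-1) + 65) gives (4,4) = 32.
From column 5, 145 − (59 + 17 + 50 + 26) gives (4,5) = -7.
From main diagonal, 145 − (35 + 23 + 32 + 26) gives (2,2) = 29.
From row 4, 145 − (44 + 56 + 32 + (-7)) gives (4,2) = 20.
From column 2, 145 − (29 + 62 + 20 + 38) gives (1,2) = -4.
Anti-diagonal: 59 + 41 + 23 + 20 + ? = 145, so (5,1) = 2.
Row 1 needs 145; the known cells sum to 98, so (1,3) = 47.
Using row 5: 2 + 38 + 65 + 26 + ? → (5,3) = 145 − 131 = 14.
Column 1 must total 145; the given cells sum to 92, so (2,1) = 53.
Column 3 needs 145; the known cells sum to 140, so (2,3) = 5.

35 -4 47 8 59 / 53 29 5 41 17 / 11 62 23 -1 50 / 44 20 56 32 -7 / 2 38 14 65 26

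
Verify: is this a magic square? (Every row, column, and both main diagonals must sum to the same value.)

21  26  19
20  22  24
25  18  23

Row 1: 21 + 26 + 19 = 66.
Row 2: 20 + 22 + 24 = 66.
Row 3: 25 + 18 + 23 = 66.
Column 1: 21 + 20 + 25 = 66.
Column 2: 26 + 22 + 18 = 66.
Column 3: 19 + 24 + 23 = 66.
Main diagonal: 21 + 22 + 23 = 66.
Anti-diagonal: 19 + 22 + 25 = 66.
All lines sum to 66.

Yes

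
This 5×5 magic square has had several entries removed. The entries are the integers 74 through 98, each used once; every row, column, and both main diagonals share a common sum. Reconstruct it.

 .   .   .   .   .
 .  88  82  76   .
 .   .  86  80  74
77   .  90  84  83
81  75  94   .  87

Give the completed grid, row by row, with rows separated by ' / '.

The entries are 74 through 98, which sum to 2150, so each line sums to 2150/5 = 430.
Row 4: 77 + 90 + 84 + 83 + ? = 430, so (4,2) = 96.
Row 5 must total 430; the given cells sum to 337, so (5,4) = 93.
From column 3, 430 − (82 + 86 + 90 + 94) gives (1,3) = 78.
Column 4: 76 + 80 + 84 + 93 + ? = 430, so (1,4) = 97.
Main diagonal: 88 + 86 + 84 + 87 + ? = 430, so (1,1) = 85.
Using anti-diagonal: 76 + 86 + 96 + 81 + ? → (1,5) = 430 − 339 = 91.
From row 1, 430 − (85 + 78 + 97 + 91) gives (1,2) = 79.
Column 2 must total 430; the given cells sum to 338, so (3,2) = 92.
Column 5 must total 430; the given cells sum to 335, so (2,5) = 95.
Row 2: 88 + 82 + 76 + 95 + ? = 430, so (2,1) = 89.
Row 3 needs 430; the known cells sum to 332, so (3,1) = 98.

85 79 78 97 91 / 89 88 82 76 95 / 98 92 86 80 74 / 77 96 90 84 83 / 81 75 94 93 87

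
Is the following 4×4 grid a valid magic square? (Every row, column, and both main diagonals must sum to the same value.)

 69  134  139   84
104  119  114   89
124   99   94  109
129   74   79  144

Yes

Row 1: 69 + 134 + 139 + 84 = 426.
Row 2: 104 + 119 + 114 + 89 = 426.
Row 3: 124 + 99 + 94 + 109 = 426.
Row 4: 129 + 74 + 79 + 144 = 426.
Column 1: 69 + 104 + 124 + 129 = 426.
Column 2: 134 + 119 + 99 + 74 = 426.
Column 3: 139 + 114 + 94 + 79 = 426.
Column 4: 84 + 89 + 109 + 144 = 426.
Main diagonal: 69 + 119 + 94 + 144 = 426.
Anti-diagonal: 84 + 114 + 99 + 129 = 426.
All lines sum to 426.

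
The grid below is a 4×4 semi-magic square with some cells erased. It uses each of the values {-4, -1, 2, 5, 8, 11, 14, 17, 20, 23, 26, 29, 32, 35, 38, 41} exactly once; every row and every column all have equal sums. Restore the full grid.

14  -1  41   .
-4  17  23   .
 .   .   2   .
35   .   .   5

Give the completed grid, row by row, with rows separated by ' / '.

14 -1 41 20 / -4 17 23 38 / 29 32 2 11 / 35 26 8 5

The 16 entries sum to 296, so each line sums to 296/4 = 74.
The remaining cell in row 1 is (1,4) = 74 − 54 = 20.
Using row 2: -4 + 17 + 23 + ? → (2,4) = 74 − 36 = 38.
From column 1, 74 − (14 + (-4) + 35) gives (3,1) = 29.
Column 3: 41 + 23 + 2 + ? = 74, so (4,3) = 8.
Column 4 needs 74; the known cells sum to 63, so (3,4) = 11.
The remaining cell in row 3 is (3,2) = 74 − 42 = 32.
Using row 4: 35 + 8 + 5 + ? → (4,2) = 74 − 48 = 26.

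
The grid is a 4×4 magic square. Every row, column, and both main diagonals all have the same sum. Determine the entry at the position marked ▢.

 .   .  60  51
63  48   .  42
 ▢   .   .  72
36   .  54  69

57

Column 4 is complete and sums to 234; that is the magic constant.
Row 2: 63 + 48 + 42 + ? = 234, so (2,3) = 81.
Row 4: 36 + 54 + 69 + ? = 234, so (4,2) = 75.
The remaining cell in column 3 is (3,3) = 234 − 195 = 39.
Main diagonal: 48 + 39 + 69 + ? = 234, so (1,1) = 78.
The remaining cell in anti-diagonal is (3,2) = 234 − 168 = 66.
Using row 1: 78 + 60 + 51 + ? → (1,2) = 234 − 189 = 45.
The remaining cell in row 3 is (3,1) = 234 − 177 = 57.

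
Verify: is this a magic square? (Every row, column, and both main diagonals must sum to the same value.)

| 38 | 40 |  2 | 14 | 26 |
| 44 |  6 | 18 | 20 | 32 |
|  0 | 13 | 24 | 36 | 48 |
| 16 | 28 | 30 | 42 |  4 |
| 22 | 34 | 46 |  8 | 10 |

No — row 3 sums to 121 but row 4 sums to 120.

Row 1: 38 + 40 + 2 + 14 + 26 = 120.
Row 2: 44 + 6 + 18 + 20 + 32 = 120.
Row 3: 0 + 13 + 24 + 36 + 48 = 121.
Row 4: 16 + 28 + 30 + 42 + 4 = 120.
Row 5: 22 + 34 + 46 + 8 + 10 = 120.
Column 1: 38 + 44 + 0 + 16 + 22 = 120.
Column 2: 40 + 6 + 13 + 28 + 34 = 121.
Column 3: 2 + 18 + 24 + 30 + 46 = 120.
Column 4: 14 + 20 + 36 + 42 + 8 = 120.
Column 5: 26 + 32 + 48 + 4 + 10 = 120.
Main diagonal: 38 + 6 + 24 + 42 + 10 = 120.
Anti-diagonal: 26 + 20 + 24 + 28 + 22 = 120.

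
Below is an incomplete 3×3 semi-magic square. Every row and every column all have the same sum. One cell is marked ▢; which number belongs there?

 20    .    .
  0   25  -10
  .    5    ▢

15

Row 2 is complete and sums to 15; that is the magic constant.
Column 1 needs 15; the known cells sum to 20, so (3,1) = -5.
From column 2, 15 − (25 + 5) gives (1,2) = -15.
Row 1 must total 15; the given cells sum to 5, so (1,3) = 10.
Row 3: -5 + 5 + ? = 15, so (3,3) = 15.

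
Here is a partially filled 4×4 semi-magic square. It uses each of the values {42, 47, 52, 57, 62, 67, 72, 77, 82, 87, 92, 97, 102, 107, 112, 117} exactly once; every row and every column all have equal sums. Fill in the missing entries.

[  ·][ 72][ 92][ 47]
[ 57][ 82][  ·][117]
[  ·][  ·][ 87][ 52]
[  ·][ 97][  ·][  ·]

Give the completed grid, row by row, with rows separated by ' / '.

The 16 entries sum to 1272, so each line sums to 1272/4 = 318.
Row 1 must total 318; the given cells sum to 211, so (1,1) = 107.
From row 2, 318 − (57 + 82 + 117) gives (2,3) = 62.
Column 2: 72 + 82 + 97 + ? = 318, so (3,2) = 67.
Column 3 must total 318; the given cells sum to 241, so (4,3) = 77.
The remaining cell in column 4 is (4,4) = 318 − 216 = 102.
Row 3 must total 318; the given cells sum to 206, so (3,1) = 112.
Row 4 needs 318; the known cells sum to 276, so (4,1) = 42.

107 72 92 47 / 57 82 62 117 / 112 67 87 52 / 42 97 77 102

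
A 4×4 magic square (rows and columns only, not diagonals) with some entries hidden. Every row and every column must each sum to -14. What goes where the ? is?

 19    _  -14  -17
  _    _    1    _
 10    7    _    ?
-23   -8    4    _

The remaining cell in row 1 is (1,2) = -14 − (-12) = -2.
The remaining cell in row 4 is (4,4) = -14 − (-27) = 13.
Column 1 needs -14; the known cells sum to 6, so (2,1) = -20.
Column 2 must total -14; the given cells sum to -3, so (2,2) = -11.
Column 3 needs -14; the known cells sum to -9, so (3,3) = -5.
Row 2: -20 + (-11) + 1 + ? = -14, so (2,4) = 16.
Row 3: 10 + 7 + (-5) + ? = -14, so (3,4) = -26.

-26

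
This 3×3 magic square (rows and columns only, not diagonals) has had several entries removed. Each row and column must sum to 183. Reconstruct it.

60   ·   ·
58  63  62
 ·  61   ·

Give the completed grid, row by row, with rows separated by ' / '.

Column 1 must total 183; the given cells sum to 118, so (3,1) = 65.
Column 2 needs 183; the known cells sum to 124, so (1,2) = 59.
Row 1 needs 183; the known cells sum to 119, so (1,3) = 64.
Using row 3: 65 + 61 + ? → (3,3) = 183 − 126 = 57.

60 59 64 / 58 63 62 / 65 61 57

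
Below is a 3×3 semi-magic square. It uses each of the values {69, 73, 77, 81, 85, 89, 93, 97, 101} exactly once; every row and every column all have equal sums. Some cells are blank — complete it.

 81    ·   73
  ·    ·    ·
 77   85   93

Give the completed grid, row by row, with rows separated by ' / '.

The 9 entries sum to 765, so each line sums to 765/3 = 255.
Row 1 must total 255; the given cells sum to 154, so (1,2) = 101.
Column 1 needs 255; the known cells sum to 158, so (2,1) = 97.
Column 2 needs 255; the known cells sum to 186, so (2,2) = 69.
From column 3, 255 − (73 + 93) gives (2,3) = 89.

81 101 73 / 97 69 89 / 77 85 93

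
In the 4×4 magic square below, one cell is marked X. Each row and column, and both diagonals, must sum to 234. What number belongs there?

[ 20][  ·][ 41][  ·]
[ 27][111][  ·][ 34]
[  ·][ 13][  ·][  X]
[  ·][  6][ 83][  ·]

76

Row 2 needs 234; the known cells sum to 172, so (2,3) = 62.
Column 2 needs 234; the known cells sum to 130, so (1,2) = 104.
Column 3 needs 234; the known cells sum to 186, so (3,3) = 48.
Main diagonal: 20 + 111 + 48 + ? = 234, so (4,4) = 55.
Row 1 needs 234; the known cells sum to 165, so (1,4) = 69.
Row 4: 6 + 83 + 55 + ? = 234, so (4,1) = 90.
From column 1, 234 − (20 + 27 + 90) gives (3,1) = 97.
Using column 4: 69 + 34 + 55 + ? → (3,4) = 234 − 158 = 76.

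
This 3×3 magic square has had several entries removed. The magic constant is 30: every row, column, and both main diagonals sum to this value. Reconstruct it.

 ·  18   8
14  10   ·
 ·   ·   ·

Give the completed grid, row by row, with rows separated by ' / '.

4 18 8 / 14 10 6 / 12 2 16

From row 1, 30 − (18 + 8) gives (1,1) = 4.
Row 2 needs 30; the known cells sum to 24, so (2,3) = 6.
Column 1 must total 30; the given cells sum to 18, so (3,1) = 12.
Column 2: 18 + 10 + ? = 30, so (3,2) = 2.
Column 3 needs 30; the known cells sum to 14, so (3,3) = 16.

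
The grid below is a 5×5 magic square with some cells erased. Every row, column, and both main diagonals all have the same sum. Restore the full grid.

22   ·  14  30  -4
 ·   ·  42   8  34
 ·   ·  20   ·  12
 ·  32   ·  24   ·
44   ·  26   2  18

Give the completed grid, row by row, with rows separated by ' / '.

22 38 14 30 -4 / 0 16 42 8 34 / 28 4 20 36 12 / 6 32 -2 24 40 / 44 10 26 2 18

Anti-diagonal is already complete: -4 + 8 + 20 + 32 + 44 = 100, so that is the magic constant.
Using row 1: 22 + 14 + 30 + (-4) + ? → (1,2) = 100 − 62 = 38.
Using row 5: 44 + 26 + 2 + 18 + ? → (5,2) = 100 − 90 = 10.
From column 3, 100 − (14 + 42 + 20 + 26) gives (4,3) = -2.
Column 4 needs 100; the known cells sum to 64, so (3,4) = 36.
Column 5 needs 100; the known cells sum to 60, so (4,5) = 40.
The remaining cell in main diagonal is (2,2) = 100 − 84 = 16.
Using row 2: 16 + 42 + 8 + 34 + ? → (2,1) = 100 − 100 = 0.
Row 4 must total 100; the given cells sum to 94, so (4,1) = 6.
Column 1 must total 100; the given cells sum to 72, so (3,1) = 28.
Using column 2: 38 + 16 + 32 + 10 + ? → (3,2) = 100 − 96 = 4.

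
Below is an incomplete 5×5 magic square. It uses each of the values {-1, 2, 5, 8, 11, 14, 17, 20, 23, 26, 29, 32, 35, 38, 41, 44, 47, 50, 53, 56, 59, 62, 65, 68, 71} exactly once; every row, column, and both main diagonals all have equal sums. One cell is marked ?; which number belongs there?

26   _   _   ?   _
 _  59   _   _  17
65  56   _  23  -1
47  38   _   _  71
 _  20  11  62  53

The 25 entries sum to 875, so each line sums to 875/5 = 175.
Row 3 needs 175; the known cells sum to 143, so (3,3) = 32.
Row 5: 20 + 11 + 62 + 53 + ? = 175, so (5,1) = 29.
Column 1 must total 175; the given cells sum to 167, so (2,1) = 8.
Column 2 needs 175; the known cells sum to 173, so (1,2) = 2.
Using column 5: 17 + (-1) + 71 + 53 + ? → (1,5) = 175 − 140 = 35.
Main diagonal must total 175; the given cells sum to 170, so (4,4) = 5.
Using anti-diagonal: 35 + 32 + 38 + 29 + ? → (2,4) = 175 − 134 = 41.
Row 2 must total 175; the given cells sum to 125, so (2,3) = 50.
Row 4: 47 + 38 + 5 + 71 + ? = 175, so (4,3) = 14.
Column 3 must total 175; the given cells sum to 107, so (1,3) = 68.
The remaining cell in column 4 is (1,4) = 175 − 131 = 44.

44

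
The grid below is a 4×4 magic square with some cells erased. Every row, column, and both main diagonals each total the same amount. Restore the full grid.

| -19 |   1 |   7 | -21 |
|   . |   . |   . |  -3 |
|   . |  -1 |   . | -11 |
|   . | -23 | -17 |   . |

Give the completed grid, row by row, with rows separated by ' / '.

-19 1 7 -21 / -5 -9 -15 -3 / -13 -1 -7 -11 / 5 -23 -17 3

Row 1 is already complete: -19 + 1 + 7 + -21 = -32, so that is the magic constant.
The remaining cell in column 2 is (2,2) = -32 − (-23) = -9.
Using column 4: -21 + (-3) + (-11) + ? → (4,4) = -32 − (-35) = 3.
The remaining cell in main diagonal is (3,3) = -32 − (-25) = -7.
Row 3: -1 + (-7) + (-11) + ? = -32, so (3,1) = -13.
Using row 4: -23 + (-17) + 3 + ? → (4,1) = -32 − (-37) = 5.
The remaining cell in column 1 is (2,1) = -32 − (-27) = -5.
Using column 3: 7 + (-7) + (-17) + ? → (2,3) = -32 − (-17) = -15.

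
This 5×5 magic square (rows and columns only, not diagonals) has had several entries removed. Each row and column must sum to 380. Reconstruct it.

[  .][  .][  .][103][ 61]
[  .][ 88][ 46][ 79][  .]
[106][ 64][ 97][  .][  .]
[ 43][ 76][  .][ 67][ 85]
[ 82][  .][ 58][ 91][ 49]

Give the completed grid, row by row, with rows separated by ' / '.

94 52 70 103 61 / 55 88 46 79 112 / 106 64 97 40 73 / 43 76 109 67 85 / 82 100 58 91 49

From row 4, 380 − (43 + 76 + 67 + 85) gives (4,3) = 109.
Row 5 must total 380; the given cells sum to 280, so (5,2) = 100.
Column 2 must total 380; the given cells sum to 328, so (1,2) = 52.
Column 3: 46 + 97 + 109 + 58 + ? = 380, so (1,3) = 70.
Using column 4: 103 + 79 + 67 + 91 + ? → (3,4) = 380 − 340 = 40.
Row 1 must total 380; the given cells sum to 286, so (1,1) = 94.
Row 3: 106 + 64 + 97 + 40 + ? = 380, so (3,5) = 73.
From column 1, 380 − (94 + 106 + 43 + 82) gives (2,1) = 55.
Column 5 needs 380; the known cells sum to 268, so (2,5) = 112.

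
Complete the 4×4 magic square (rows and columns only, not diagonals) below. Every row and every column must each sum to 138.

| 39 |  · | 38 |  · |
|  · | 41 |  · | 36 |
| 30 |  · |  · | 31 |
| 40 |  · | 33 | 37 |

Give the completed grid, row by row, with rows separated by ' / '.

The remaining cell in row 4 is (4,2) = 138 − 110 = 28.
Column 1 must total 138; the given cells sum to 109, so (2,1) = 29.
From column 4, 138 − (36 + 31 + 37) gives (1,4) = 34.
From row 1, 138 − (39 + 38 + 34) gives (1,2) = 27.
Row 2: 29 + 41 + 36 + ? = 138, so (2,3) = 32.
Column 2 needs 138; the known cells sum to 96, so (3,2) = 42.
Column 3: 38 + 32 + 33 + ? = 138, so (3,3) = 35.

39 27 38 34 / 29 41 32 36 / 30 42 35 31 / 40 28 33 37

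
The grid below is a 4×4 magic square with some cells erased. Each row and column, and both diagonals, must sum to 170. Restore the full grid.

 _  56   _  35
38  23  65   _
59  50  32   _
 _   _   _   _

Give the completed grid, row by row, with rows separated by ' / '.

53 56 26 35 / 38 23 65 44 / 59 50 32 29 / 20 41 47 62

Row 2: 38 + 23 + 65 + ? = 170, so (2,4) = 44.
The remaining cell in row 3 is (3,4) = 170 − 141 = 29.
The remaining cell in column 2 is (4,2) = 170 − 129 = 41.
Column 4: 35 + 44 + 29 + ? = 170, so (4,4) = 62.
From main diagonal, 170 − (23 + 32 + 62) gives (1,1) = 53.
Anti-diagonal: 35 + 65 + 50 + ? = 170, so (4,1) = 20.
Row 1: 53 + 56 + 35 + ? = 170, so (1,3) = 26.
Row 4: 20 + 41 + 62 + ? = 170, so (4,3) = 47.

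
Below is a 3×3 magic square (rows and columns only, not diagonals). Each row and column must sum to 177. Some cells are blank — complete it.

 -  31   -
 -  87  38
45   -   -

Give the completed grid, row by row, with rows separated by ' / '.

The remaining cell in row 2 is (2,1) = 177 − 125 = 52.
The remaining cell in column 1 is (1,1) = 177 − 97 = 80.
Column 2: 31 + 87 + ? = 177, so (3,2) = 59.
Row 1 needs 177; the known cells sum to 111, so (1,3) = 66.
Using row 3: 45 + 59 + ? → (3,3) = 177 − 104 = 73.

80 31 66 / 52 87 38 / 45 59 73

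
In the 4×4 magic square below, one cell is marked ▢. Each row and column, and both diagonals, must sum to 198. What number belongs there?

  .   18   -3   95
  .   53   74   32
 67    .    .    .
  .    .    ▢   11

Using row 1: 18 + (-3) + 95 + ? → (1,1) = 198 − 110 = 88.
Row 2 must total 198; the given cells sum to 159, so (2,1) = 39.
From column 1, 198 − (88 + 39 + 67) gives (4,1) = 4.
Column 4 needs 198; the known cells sum to 138, so (3,4) = 60.
The remaining cell in main diagonal is (3,3) = 198 − 152 = 46.
Using anti-diagonal: 95 + 74 + 4 + ? → (3,2) = 198 − 173 = 25.
Column 2: 18 + 53 + 25 + ? = 198, so (4,2) = 102.
From column 3, 198 − (-3 + 74 + 46) gives (4,3) = 81.

81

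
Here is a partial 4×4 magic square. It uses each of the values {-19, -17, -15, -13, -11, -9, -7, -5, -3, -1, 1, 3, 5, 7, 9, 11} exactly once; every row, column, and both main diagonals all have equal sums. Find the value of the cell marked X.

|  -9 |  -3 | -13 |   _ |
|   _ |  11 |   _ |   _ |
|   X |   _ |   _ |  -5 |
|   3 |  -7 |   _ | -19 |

5

The 16 entries sum to -64, so each line sums to -64/4 = -16.
Row 1 needs -16; the known cells sum to -25, so (1,4) = 9.
Row 4 needs -16; the known cells sum to -23, so (4,3) = 7.
Using column 2: -3 + 11 + (-7) + ? → (3,2) = -16 − 1 = -17.
Column 4 needs -16; the known cells sum to -15, so (2,4) = -1.
From main diagonal, -16 − (-9 + 11 + (-19)) gives (3,3) = 1.
Using anti-diagonal: 9 + (-17) + 3 + ? → (2,3) = -16 − (-5) = -11.
Using row 2: 11 + (-11) + (-1) + ? → (2,1) = -16 − (-1) = -15.
Row 3 needs -16; the known cells sum to -21, so (3,1) = 5.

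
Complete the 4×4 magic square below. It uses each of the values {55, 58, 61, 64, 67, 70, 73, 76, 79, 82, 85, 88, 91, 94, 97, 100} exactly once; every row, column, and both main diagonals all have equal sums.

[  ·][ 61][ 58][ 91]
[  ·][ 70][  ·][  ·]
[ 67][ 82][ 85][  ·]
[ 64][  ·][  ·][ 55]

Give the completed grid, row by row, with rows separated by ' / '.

100 61 58 91 / 79 70 73 88 / 67 82 85 76 / 64 97 94 55

The 16 entries sum to 1240, so each line sums to 1240/4 = 310.
From row 1, 310 − (61 + 58 + 91) gives (1,1) = 100.
Using row 3: 67 + 82 + 85 + ? → (3,4) = 310 − 234 = 76.
Using column 1: 100 + 67 + 64 + ? → (2,1) = 310 − 231 = 79.
Column 2 needs 310; the known cells sum to 213, so (4,2) = 97.
From column 4, 310 − (91 + 76 + 55) gives (2,4) = 88.
The remaining cell in anti-diagonal is (2,3) = 310 − 237 = 73.
Row 4 needs 310; the known cells sum to 216, so (4,3) = 94.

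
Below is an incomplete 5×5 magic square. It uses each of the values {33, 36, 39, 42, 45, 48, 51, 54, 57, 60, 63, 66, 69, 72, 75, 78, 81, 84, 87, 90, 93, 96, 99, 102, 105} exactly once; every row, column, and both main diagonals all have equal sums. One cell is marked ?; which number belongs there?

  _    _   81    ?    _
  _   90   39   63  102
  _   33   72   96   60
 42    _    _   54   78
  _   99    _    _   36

45

The 25 entries sum to 1725, so each line sums to 1725/5 = 345.
Row 2: 90 + 39 + 63 + 102 + ? = 345, so (2,1) = 51.
From row 3, 345 − (33 + 72 + 96 + 60) gives (3,1) = 84.
The remaining cell in column 5 is (1,5) = 345 − 276 = 69.
Using main diagonal: 90 + 72 + 54 + 36 + ? → (1,1) = 345 − 252 = 93.
Column 1 must total 345; the given cells sum to 270, so (5,1) = 75.
Anti-diagonal must total 345; the given cells sum to 279, so (4,2) = 66.
From row 4, 345 − (42 + 66 + 54 + 78) gives (4,3) = 105.
Column 2: 90 + 33 + 66 + 99 + ? = 345, so (1,2) = 57.
From column 3, 345 − (81 + 39 + 72 + 105) gives (5,3) = 48.
The remaining cell in row 1 is (1,4) = 345 − 300 = 45.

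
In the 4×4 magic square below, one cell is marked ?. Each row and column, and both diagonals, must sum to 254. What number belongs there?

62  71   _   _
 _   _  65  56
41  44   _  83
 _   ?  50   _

80

From row 3, 254 − (41 + 44 + 83) gives (3,3) = 86.
Column 3: 65 + 86 + 50 + ? = 254, so (1,3) = 53.
The remaining cell in row 1 is (1,4) = 254 − 186 = 68.
Column 4: 68 + 56 + 83 + ? = 254, so (4,4) = 47.
Main diagonal needs 254; the known cells sum to 195, so (2,2) = 59.
Using anti-diagonal: 68 + 65 + 44 + ? → (4,1) = 254 − 177 = 77.
From row 2, 254 − (59 + 65 + 56) gives (2,1) = 74.
Using row 4: 77 + 50 + 47 + ? → (4,2) = 254 − 174 = 80.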